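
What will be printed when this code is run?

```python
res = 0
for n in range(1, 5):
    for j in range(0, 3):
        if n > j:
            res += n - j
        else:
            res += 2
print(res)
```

25

n=1,j=0: 1>0, res = 0+1 = 1
n=1,j=1: not 1>1, res = 1+2 = 3
n=1,j=2: not 1>2, res = 3+2 = 5
n=2,j=0: 2>0, res = 5+2 = 7
n=2,j=1: 2>1, res = 7+1 = 8
n=2,j=2: not 2>2, res = 8+2 = 10
n=3,j=0: 3>0, res = 10+3 = 13
n=3,j=1: 3>1, res = 13+2 = 15
n=3,j=2: 3>2, res = 15+1 = 16
n=4,j=0: 4>0, res = 16+4 = 20
n=4,j=1: 4>1, res = 20+3 = 23
n=4,j=2: 4>2, res = 23+2 = 25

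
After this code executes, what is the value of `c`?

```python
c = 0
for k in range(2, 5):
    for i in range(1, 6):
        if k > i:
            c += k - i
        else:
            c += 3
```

k=2,i=1: 2>1, c = 0+1 = 1
k=2,i=2: not 2>2, c = 1+3 = 4
k=2,i=3: not 2>3, c = 4+3 = 7
k=2,i=4: not 2>4, c = 7+3 = 10
k=2,i=5: not 2>5, c = 10+3 = 13
k=3,i=1: 3>1, c = 13+2 = 15
k=3,i=2: 3>2, c = 15+1 = 16
k=3,i=3: not 3>3, c = 16+3 = 19
k=3,i=4: not 3>4, c = 19+3 = 22
k=3,i=5: not 3>5, c = 22+3 = 25
k=4,i=1: 4>1, c = 25+3 = 28
k=4,i=2: 4>2, c = 28+2 = 30
k=4,i=3: 4>3, c = 30+1 = 31
k=4,i=4: not 4>4, c = 31+3 = 34
k=4,i=5: not 4>5, c = 34+3 = 37

37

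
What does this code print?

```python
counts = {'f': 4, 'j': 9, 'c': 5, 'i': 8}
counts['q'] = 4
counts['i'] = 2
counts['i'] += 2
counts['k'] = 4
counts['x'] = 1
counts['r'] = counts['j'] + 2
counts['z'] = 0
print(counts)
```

{'f': 4, 'j': 9, 'c': 5, 'i': 4, 'q': 4, 'k': 4, 'x': 1, 'r': 11, 'z': 0}

counts['q'] = 4 → {'f': 4, 'j': 9, 'c': 5, 'i': 8, 'q': 4}
counts['i'] = 2 → {'f': 4, 'j': 9, 'c': 5, 'i': 2, 'q': 4}
counts['i'] = 2+2 = 4 → {'f': 4, 'j': 9, 'c': 5, 'i': 4, 'q': 4}
counts['k'] = 4 → {'f': 4, 'j': 9, 'c': 5, 'i': 4, 'q': 4, 'k': 4}
counts['x'] = 1 → {'f': 4, 'j': 9, 'c': 5, 'i': 4, 'q': 4, 'k': 4, 'x': 1}
counts['r'] = counts['j']+2 = 11 → {'f': 4, 'j': 9, 'c': 5, 'i': 4, 'q': 4, 'k': 4, 'x': 1, 'r': 11}
counts['z'] = 0 → {'f': 4, 'j': 9, 'c': 5, 'i': 4, 'q': 4, 'k': 4, 'x': 1, 'r': 11, 'z': 0}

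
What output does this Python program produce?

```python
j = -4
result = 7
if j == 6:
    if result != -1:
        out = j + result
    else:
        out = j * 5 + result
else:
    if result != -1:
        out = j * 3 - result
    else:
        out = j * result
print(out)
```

j=-4, result=7
j == 6 is False; result != -1 is True
→ out = j * 3 - result = -19

-19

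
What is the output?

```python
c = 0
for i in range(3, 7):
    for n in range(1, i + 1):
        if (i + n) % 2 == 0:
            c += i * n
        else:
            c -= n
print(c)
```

132

i=3,n=1: even sum, c = 0+3 = 3
i=3,n=2: odd sum, c = 3-2 = 1
i=3,n=3: even sum, c = 1+9 = 10
i=4,n=1: odd sum, c = 10-1 = 9
i=4,n=2: even sum, c = 9+8 = 17
i=4,n=3: odd sum, c = 17-3 = 14
i=4,n=4: even sum, c = 14+16 = 30
i=5,n=1: even sum, c = 30+5 = 35
i=5,n=2: odd sum, c = 35-2 = 33
i=5,n=3: even sum, c = 33+15 = 48
i=5,n=4: odd sum, c = 48-4 = 44
i=5,n=5: even sum, c = 44+25 = 69
i=6,n=1: odd sum, c = 69-1 = 68
i=6,n=2: even sum, c = 68+12 = 80
i=6,n=3: odd sum, c = 80-3 = 77
i=6,n=4: even sum, c = 77+24 = 101
i=6,n=5: odd sum, c = 101-5 = 96
i=6,n=6: even sum, c = 96+36 = 132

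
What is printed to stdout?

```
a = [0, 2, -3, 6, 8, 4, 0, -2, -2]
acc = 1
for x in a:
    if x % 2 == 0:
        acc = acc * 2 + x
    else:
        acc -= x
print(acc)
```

x=0: even, acc = 1*2+0 = 2
x=2: even, acc = 2*2+2 = 6
x=-3: not even, acc = 6-(-3) = 9
x=6: even, acc = 9*2+6 = 24
x=8: even, acc = 24*2+8 = 56
x=4: even, acc = 56*2+4 = 116
x=0: even, acc = 116*2+0 = 232
x=-2: even, acc = 232*2+(-2) = 462
x=-2: even, acc = 462*2+(-2) = 922

922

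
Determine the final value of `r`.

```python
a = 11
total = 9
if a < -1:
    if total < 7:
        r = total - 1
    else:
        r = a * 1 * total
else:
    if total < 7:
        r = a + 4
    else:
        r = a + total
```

20

a=11, total=9
a < -1 is False; total < 7 is False
→ r = a + total = 20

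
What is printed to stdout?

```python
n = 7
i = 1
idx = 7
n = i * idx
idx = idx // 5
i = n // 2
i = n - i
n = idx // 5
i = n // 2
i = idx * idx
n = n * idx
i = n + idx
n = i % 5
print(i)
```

1

n = 1*7 = 7
idx = 7//5 = 1
i = 7//2 = 3
i = 7-3 = 4
n = 1//5 = 0
i = 0//2 = 0
i = 1*1 = 1
n = 0*1 = 0
i = 0+1 = 1
n = 1%5 = 1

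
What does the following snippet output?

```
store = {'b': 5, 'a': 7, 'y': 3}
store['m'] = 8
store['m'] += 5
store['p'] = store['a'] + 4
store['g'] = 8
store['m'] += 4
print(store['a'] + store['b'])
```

12

store['m'] = 8 → {'b': 5, 'a': 7, 'y': 3, 'm': 8}
store['m'] = 8+5 = 13 → {'b': 5, 'a': 7, 'y': 3, 'm': 13}
store['p'] = store['a']+4 = 11 → {'b': 5, 'a': 7, 'y': 3, 'm': 13, 'p': 11}
store['g'] = 8 → {'b': 5, 'a': 7, 'y': 3, 'm': 13, 'p': 11, 'g': 8}
store['m'] = 13+4 = 17 → {'b': 5, 'a': 7, 'y': 3, 'm': 17, 'p': 11, 'g': 8}
store['a']+store['b'] = 7+5 = 12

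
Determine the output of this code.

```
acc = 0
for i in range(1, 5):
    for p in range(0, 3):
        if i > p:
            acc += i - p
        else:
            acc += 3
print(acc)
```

28

i=1,p=0: 1>0, acc = 0+1 = 1
i=1,p=1: not 1>1, acc = 1+3 = 4
i=1,p=2: not 1>2, acc = 4+3 = 7
i=2,p=0: 2>0, acc = 7+2 = 9
i=2,p=1: 2>1, acc = 9+1 = 10
i=2,p=2: not 2>2, acc = 10+3 = 13
i=3,p=0: 3>0, acc = 13+3 = 16
i=3,p=1: 3>1, acc = 16+2 = 18
i=3,p=2: 3>2, acc = 18+1 = 19
i=4,p=0: 4>0, acc = 19+4 = 23
i=4,p=1: 4>1, acc = 23+3 = 26
i=4,p=2: 4>2, acc = 26+2 = 28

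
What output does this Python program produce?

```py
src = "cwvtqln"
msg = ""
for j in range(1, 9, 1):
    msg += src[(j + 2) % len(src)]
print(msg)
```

j=1: add src[3]='t' → 't'
j=2: add src[4]='q' → 'tq'
j=3: add src[5]='l' → 'tql'
j=4: add src[6]='n' → 'tqln'
j=5: add src[0]='c' → 'tqlnc'
j=6: add src[1]='w' → 'tqlncw'
j=7: add src[2]='v' → 'tqlncwv'
j=8: add src[3]='t' → 'tqlncwvt'

tqlncwvt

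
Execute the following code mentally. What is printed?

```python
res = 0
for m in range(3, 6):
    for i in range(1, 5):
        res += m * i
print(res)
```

120

m=3,i=1: res = 0+3 = 3
m=3,i=2: res = 3+6 = 9
m=3,i=3: res = 9+9 = 18
m=3,i=4: res = 18+12 = 30
m=4,i=1: res = 30+4 = 34
m=4,i=2: res = 34+8 = 42
m=4,i=3: res = 42+12 = 54
m=4,i=4: res = 54+16 = 70
m=5,i=1: res = 70+5 = 75
m=5,i=2: res = 75+10 = 85
m=5,i=3: res = 85+15 = 100
m=5,i=4: res = 100+20 = 120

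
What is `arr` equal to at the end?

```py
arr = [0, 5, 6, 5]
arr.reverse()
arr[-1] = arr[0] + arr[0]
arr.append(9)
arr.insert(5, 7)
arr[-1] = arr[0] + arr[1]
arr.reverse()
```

[11, 9, 10, 5, 6, 5]

reverse → [5, 6, 5, 0]
arr[-1] = arr[0]+arr[0] = 5+5 = 10 → [5, 6, 5, 10]
append 9 → [5, 6, 5, 10, 9]
insert 7 at 5 → [5, 6, 5, 10, 9, 7]
arr[-1] = arr[0]+arr[1] = 5+6 = 11 → [5, 6, 5, 10, 9, 11]
reverse → [11, 9, 10, 5, 6, 5]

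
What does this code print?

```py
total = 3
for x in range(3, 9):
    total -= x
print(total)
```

-30

x=3: total = 3-3 = 0
x=4: total = 0-4 = -4
x=5: total = (-4)-5 = -9
x=6: total = (-9)-6 = -15
x=7: total = (-15)-7 = -22
x=8: total = (-22)-8 = -30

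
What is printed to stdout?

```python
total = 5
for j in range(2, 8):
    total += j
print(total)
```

32

j=2: total = 5+2 = 7
j=3: total = 7+3 = 10
j=4: total = 10+4 = 14
j=5: total = 14+5 = 19
j=6: total = 19+6 = 25
j=7: total = 25+7 = 32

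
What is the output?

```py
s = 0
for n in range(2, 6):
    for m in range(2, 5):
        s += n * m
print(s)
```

n=2,m=2: s = 0+4 = 4
n=2,m=3: s = 4+6 = 10
n=2,m=4: s = 10+8 = 18
n=3,m=2: s = 18+6 = 24
n=3,m=3: s = 24+9 = 33
n=3,m=4: s = 33+12 = 45
n=4,m=2: s = 45+8 = 53
n=4,m=3: s = 53+12 = 65
n=4,m=4: s = 65+16 = 81
n=5,m=2: s = 81+10 = 91
n=5,m=3: s = 91+15 = 106
n=5,m=4: s = 106+20 = 126

126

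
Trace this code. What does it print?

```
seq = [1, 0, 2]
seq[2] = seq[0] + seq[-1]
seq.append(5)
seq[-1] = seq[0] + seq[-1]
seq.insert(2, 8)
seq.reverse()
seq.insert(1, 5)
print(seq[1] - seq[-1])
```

seq[2] = seq[0]+seq[-1] = 1+2 = 3 → [1, 0, 3]
append 5 → [1, 0, 3, 5]
seq[-1] = seq[0]+seq[-1] = 1+5 = 6 → [1, 0, 3, 6]
insert 8 at 2 → [1, 0, 8, 3, 6]
reverse → [6, 3, 8, 0, 1]
insert 5 at 1 → [6, 5, 3, 8, 0, 1]
seq[1]-seq[-1] = 5-1 = 4

4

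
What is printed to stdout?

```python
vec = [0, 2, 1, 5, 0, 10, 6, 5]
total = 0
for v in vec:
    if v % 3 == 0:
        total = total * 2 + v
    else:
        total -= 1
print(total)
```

-9

v=0: %3==0, total = 0*2+0 = 0
v=2: not %3==0, total = 0-1 = -1
v=1: not %3==0, total = (-1)-1 = -2
v=5: not %3==0, total = (-2)-1 = -3
v=0: %3==0, total = (-3)*2+0 = -6
v=10: not %3==0, total = (-6)-1 = -7
v=6: %3==0, total = (-7)*2+6 = -8
v=5: not %3==0, total = (-8)-1 = -9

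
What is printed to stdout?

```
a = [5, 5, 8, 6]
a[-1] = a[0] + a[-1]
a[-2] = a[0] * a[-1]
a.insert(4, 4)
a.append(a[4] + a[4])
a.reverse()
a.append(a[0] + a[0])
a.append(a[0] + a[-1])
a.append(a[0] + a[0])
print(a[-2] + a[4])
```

a[-1] = a[0]+a[-1] = 5+6 = 11 → [5, 5, 8, 11]
a[-2] = a[0]*a[-1] = 5*11 = 55 → [5, 5, 55, 11]
insert 4 at 4 → [5, 5, 55, 11, 4]
append a[4]+a[4] = 4+4 = 8 → [5, 5, 55, 11, 4, 8]
reverse → [8, 4, 11, 55, 5, 5]
append a[0]+a[0] = 8+8 = 16 → [8, 4, 11, 55, 5, 5, 16]
append a[0]+a[-1] = 8+16 = 24 → [8, 4, 11, 55, 5, 5, 16, 24]
append a[0]+a[0] = 8+8 = 16 → [8, 4, 11, 55, 5, 5, 16, 24, 16]
a[-2]+a[4] = 24+5 = 29

29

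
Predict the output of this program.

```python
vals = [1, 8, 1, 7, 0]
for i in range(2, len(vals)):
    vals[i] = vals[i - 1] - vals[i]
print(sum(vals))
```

16

i=2: vals[2] = 8-1 = 7 → [1, 8, 7, 7, 0]
i=3: vals[3] = 7-7 = 0 → [1, 8, 7, 0, 0]
i=4: vals[4] = 0-0 = 0 → [1, 8, 7, 0, 0]
sum = 16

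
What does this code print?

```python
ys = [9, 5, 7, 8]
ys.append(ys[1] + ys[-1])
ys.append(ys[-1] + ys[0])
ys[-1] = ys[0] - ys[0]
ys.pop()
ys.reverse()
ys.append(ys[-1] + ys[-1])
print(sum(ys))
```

append ys[1]+ys[-1] = 5+8 = 13 → [9, 5, 7, 8, 13]
append ys[-1]+ys[0] = 13+9 = 22 → [9, 5, 7, 8, 13, 22]
ys[-1] = ys[0]-ys[0] = 9-9 = 0 → [9, 5, 7, 8, 13, 0]
pop() removes 0 → [9, 5, 7, 8, 13]
reverse → [13, 8, 7, 5, 9]
append ys[-1]+ys[-1] = 9+9 = 18 → [13, 8, 7, 5, 9, 18]
sum = 60

60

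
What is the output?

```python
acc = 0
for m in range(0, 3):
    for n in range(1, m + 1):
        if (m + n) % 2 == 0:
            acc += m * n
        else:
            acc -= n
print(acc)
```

m=1,n=1: even sum, acc = 0+1 = 1
m=2,n=1: odd sum, acc = 1-1 = 0
m=2,n=2: even sum, acc = 0+4 = 4

4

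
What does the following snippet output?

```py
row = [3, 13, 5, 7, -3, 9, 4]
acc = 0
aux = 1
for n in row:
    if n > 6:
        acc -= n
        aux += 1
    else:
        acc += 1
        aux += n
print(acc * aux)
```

n=3: not >6, acc = 0+1 = 1; aux=4
n=13: >6, acc = 1-13 = -12; aux=5
n=5: not >6, acc = (-12)+1 = -11; aux=10
n=7: >6, acc = (-11)-7 = -18; aux=11
n=-3: not >6, acc = (-18)+1 = -17; aux=8
n=9: >6, acc = (-17)-9 = -26; aux=9
n=4: not >6, acc = (-26)+1 = -25; aux=13
acc*aux = (-25)*13 = -325

-325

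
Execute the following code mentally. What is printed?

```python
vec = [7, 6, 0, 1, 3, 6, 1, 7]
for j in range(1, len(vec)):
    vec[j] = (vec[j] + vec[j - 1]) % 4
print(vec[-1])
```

3

j=1: vec[1] = (6+7)%4 = 1 → [7, 1, 0, 1, 3, 6, 1, 7]
j=2: vec[2] = (0+1)%4 = 1 → [7, 1, 1, 1, 3, 6, 1, 7]
j=3: vec[3] = (1+1)%4 = 2 → [7, 1, 1, 2, 3, 6, 1, 7]
j=4: vec[4] = (3+2)%4 = 1 → [7, 1, 1, 2, 1, 6, 1, 7]
j=5: vec[5] = (6+1)%4 = 3 → [7, 1, 1, 2, 1, 3, 1, 7]
j=6: vec[6] = (1+3)%4 = 0 → [7, 1, 1, 2, 1, 3, 0, 7]
j=7: vec[7] = (7+0)%4 = 3 → [7, 1, 1, 2, 1, 3, 0, 3]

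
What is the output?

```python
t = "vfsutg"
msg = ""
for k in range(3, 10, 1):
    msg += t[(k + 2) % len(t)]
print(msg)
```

gvfsutg

k=3: add t[5]='g' → 'g'
k=4: add t[0]='v' → 'gv'
k=5: add t[1]='f' → 'gvf'
k=6: add t[2]='s' → 'gvfs'
k=7: add t[3]='u' → 'gvfsu'
k=8: add t[4]='t' → 'gvfsut'
k=9: add t[5]='g' → 'gvfsutg'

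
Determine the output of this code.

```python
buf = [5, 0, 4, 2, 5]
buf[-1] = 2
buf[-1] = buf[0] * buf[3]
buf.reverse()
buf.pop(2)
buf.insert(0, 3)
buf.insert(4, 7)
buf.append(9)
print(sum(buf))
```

buf[-1] = 2 → [5, 0, 4, 2, 2]
buf[-1] = buf[0]*buf[3] = 5*2 = 10 → [5, 0, 4, 2, 10]
reverse → [10, 2, 4, 0, 5]
pop(2) removes 4 → [10, 2, 0, 5]
insert 3 at 0 → [3, 10, 2, 0, 5]
insert 7 at 4 → [3, 10, 2, 0, 7, 5]
append 9 → [3, 10, 2, 0, 7, 5, 9]
sum = 36

36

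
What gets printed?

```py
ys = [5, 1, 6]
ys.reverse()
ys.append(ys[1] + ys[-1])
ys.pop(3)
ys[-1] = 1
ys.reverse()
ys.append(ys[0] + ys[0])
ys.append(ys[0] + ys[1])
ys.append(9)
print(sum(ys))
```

21

reverse → [6, 1, 5]
append ys[1]+ys[-1] = 1+5 = 6 → [6, 1, 5, 6]
pop(3) removes 6 → [6, 1, 5]
ys[-1] = 1 → [6, 1, 1]
reverse → [1, 1, 6]
append ys[0]+ys[0] = 1+1 = 2 → [1, 1, 6, 2]
append ys[0]+ys[1] = 1+1 = 2 → [1, 1, 6, 2, 2]
append 9 → [1, 1, 6, 2, 2, 9]
sum = 21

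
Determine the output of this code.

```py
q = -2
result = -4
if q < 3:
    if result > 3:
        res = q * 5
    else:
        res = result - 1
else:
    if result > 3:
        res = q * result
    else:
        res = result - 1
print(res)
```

q=-2, result=-4
q < 3 is True; result > 3 is False
→ res = result - 1 = -5

-5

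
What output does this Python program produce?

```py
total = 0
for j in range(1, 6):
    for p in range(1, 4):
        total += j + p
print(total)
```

j=1,p=1: total = 0+2 = 2
j=1,p=2: total = 2+3 = 5
j=1,p=3: total = 5+4 = 9
j=2,p=1: total = 9+3 = 12
j=2,p=2: total = 12+4 = 16
j=2,p=3: total = 16+5 = 21
j=3,p=1: total = 21+4 = 25
j=3,p=2: total = 25+5 = 30
j=3,p=3: total = 30+6 = 36
j=4,p=1: total = 36+5 = 41
j=4,p=2: total = 41+6 = 47
j=4,p=3: total = 47+7 = 54
j=5,p=1: total = 54+6 = 60
j=5,p=2: total = 60+7 = 67
j=5,p=3: total = 67+8 = 75

75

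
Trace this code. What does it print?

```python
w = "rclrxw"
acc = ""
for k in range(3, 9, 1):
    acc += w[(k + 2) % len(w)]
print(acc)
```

k=3: add w[5]='w' → 'w'
k=4: add w[0]='r' → 'wr'
k=5: add w[1]='c' → 'wrc'
k=6: add w[2]='l' → 'wrcl'
k=7: add w[3]='r' → 'wrclr'
k=8: add w[4]='x' → 'wrclrx'

wrclrx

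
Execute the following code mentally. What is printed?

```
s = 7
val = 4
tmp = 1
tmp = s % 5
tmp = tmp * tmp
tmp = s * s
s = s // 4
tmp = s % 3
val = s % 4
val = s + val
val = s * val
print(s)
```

tmp = 7%5 = 2
tmp = 2*2 = 4
tmp = 7*7 = 49
s = 7//4 = 1
tmp = 1%3 = 1
val = 1%4 = 1
val = 1+1 = 2
val = 1*2 = 2

1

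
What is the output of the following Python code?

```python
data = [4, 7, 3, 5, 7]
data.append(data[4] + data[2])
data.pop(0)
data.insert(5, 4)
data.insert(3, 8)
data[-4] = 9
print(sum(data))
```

append data[4]+data[2] = 7+3 = 10 → [4, 7, 3, 5, 7, 10]
pop(0) removes 4 → [7, 3, 5, 7, 10]
insert 4 at 5 → [7, 3, 5, 7, 10, 4]
insert 8 at 3 → [7, 3, 5, 8, 7, 10, 4]
data[-4] = 9 → [7, 3, 5, 9, 7, 10, 4]
sum = 45

45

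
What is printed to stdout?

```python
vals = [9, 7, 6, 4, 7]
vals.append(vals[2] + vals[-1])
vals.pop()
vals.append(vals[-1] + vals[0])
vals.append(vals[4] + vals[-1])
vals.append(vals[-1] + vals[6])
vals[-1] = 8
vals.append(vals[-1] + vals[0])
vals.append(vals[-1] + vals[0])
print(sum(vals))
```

123

append vals[2]+vals[-1] = 6+7 = 13 → [9, 7, 6, 4, 7, 13]
pop() removes 13 → [9, 7, 6, 4, 7]
append vals[-1]+vals[0] = 7+9 = 16 → [9, 7, 6, 4, 7, 16]
append vals[4]+vals[-1] = 7+16 = 23 → [9, 7, 6, 4, 7, 16, 23]
append vals[-1]+vals[6] = 23+23 = 46 → [9, 7, 6, 4, 7, 16, 23, 46]
vals[-1] = 8 → [9, 7, 6, 4, 7, 16, 23, 8]
append vals[-1]+vals[0] = 8+9 = 17 → [9, 7, 6, 4, 7, 16, 23, 8, 17]
append vals[-1]+vals[0] = 17+9 = 26 → [9, 7, 6, 4, 7, 16, 23, 8, 17, 26]
sum = 123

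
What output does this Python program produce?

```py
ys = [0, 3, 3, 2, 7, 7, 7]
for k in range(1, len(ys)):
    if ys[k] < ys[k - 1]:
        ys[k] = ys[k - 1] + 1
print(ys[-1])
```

k=1: 3>=0, unchanged → [0, 3, 3, 2, 7, 7, 7]
k=2: 3>=3, unchanged → [0, 3, 3, 2, 7, 7, 7]
k=3: 2<3, ys[3] = 3+1 = 4 → [0, 3, 3, 4, 7, 7, 7]
k=4: 7>=4, unchanged → [0, 3, 3, 4, 7, 7, 7]
k=5: 7>=7, unchanged → [0, 3, 3, 4, 7, 7, 7]
k=6: 7>=7, unchanged → [0, 3, 3, 4, 7, 7, 7]

7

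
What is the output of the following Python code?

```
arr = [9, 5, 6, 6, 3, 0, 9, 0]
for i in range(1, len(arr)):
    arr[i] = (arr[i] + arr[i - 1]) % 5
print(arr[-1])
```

3

i=1: arr[1] = (5+9)%5 = 4 → [9, 4, 6, 6, 3, 0, 9, 0]
i=2: arr[2] = (6+4)%5 = 0 → [9, 4, 0, 6, 3, 0, 9, 0]
i=3: arr[3] = (6+0)%5 = 1 → [9, 4, 0, 1, 3, 0, 9, 0]
i=4: arr[4] = (3+1)%5 = 4 → [9, 4, 0, 1, 4, 0, 9, 0]
i=5: arr[5] = (0+4)%5 = 4 → [9, 4, 0, 1, 4, 4, 9, 0]
i=6: arr[6] = (9+4)%5 = 3 → [9, 4, 0, 1, 4, 4, 3, 0]
i=7: arr[7] = (0+3)%5 = 3 → [9, 4, 0, 1, 4, 4, 3, 3]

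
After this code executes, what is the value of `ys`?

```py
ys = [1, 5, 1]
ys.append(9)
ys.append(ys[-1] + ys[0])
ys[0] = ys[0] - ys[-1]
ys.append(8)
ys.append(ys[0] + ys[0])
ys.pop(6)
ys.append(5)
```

[-9, 5, 1, 9, 10, 8, 5]

append 9 → [1, 5, 1, 9]
append ys[-1]+ys[0] = 9+1 = 10 → [1, 5, 1, 9, 10]
ys[0] = ys[0]-ys[-1] = 1-10 = -9 → [-9, 5, 1, 9, 10]
append 8 → [-9, 5, 1, 9, 10, 8]
append ys[0]+ys[0] = (-9)+(-9) = -18 → [-9, 5, 1, 9, 10, 8, -18]
pop(6) removes -18 → [-9, 5, 1, 9, 10, 8]
append 5 → [-9, 5, 1, 9, 10, 8, 5]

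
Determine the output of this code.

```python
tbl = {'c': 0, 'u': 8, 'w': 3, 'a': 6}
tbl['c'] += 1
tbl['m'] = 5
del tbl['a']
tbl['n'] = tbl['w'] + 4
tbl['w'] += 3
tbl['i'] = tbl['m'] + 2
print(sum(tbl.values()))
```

tbl['c'] = 0+1 = 1 → {'c': 1, 'u': 8, 'w': 3, 'a': 6}
tbl['m'] = 5 → {'c': 1, 'u': 8, 'w': 3, 'a': 6, 'm': 5}
del 'a' → {'c': 1, 'u': 8, 'w': 3, 'm': 5}
tbl['n'] = tbl['w']+4 = 7 → {'c': 1, 'u': 8, 'w': 3, 'm': 5, 'n': 7}
tbl['w'] = 3+3 = 6 → {'c': 1, 'u': 8, 'w': 6, 'm': 5, 'n': 7}
tbl['i'] = tbl['m']+2 = 7 → {'c': 1, 'u': 8, 'w': 6, 'm': 5, 'n': 7, 'i': 7}
sum of values = 34

34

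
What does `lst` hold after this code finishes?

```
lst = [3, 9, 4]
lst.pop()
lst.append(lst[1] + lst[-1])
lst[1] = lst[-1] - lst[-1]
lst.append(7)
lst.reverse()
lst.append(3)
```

pop() removes 4 → [3, 9]
append lst[1]+lst[-1] = 9+9 = 18 → [3, 9, 18]
lst[1] = lst[-1]-lst[-1] = 18-18 = 0 → [3, 0, 18]
append 7 → [3, 0, 18, 7]
reverse → [7, 18, 0, 3]
append 3 → [7, 18, 0, 3, 3]

[7, 18, 0, 3, 3]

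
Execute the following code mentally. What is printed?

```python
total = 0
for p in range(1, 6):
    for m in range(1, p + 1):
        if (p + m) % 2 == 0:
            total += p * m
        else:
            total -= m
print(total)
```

73

p=1,m=1: even sum, total = 0+1 = 1
p=2,m=1: odd sum, total = 1-1 = 0
p=2,m=2: even sum, total = 0+4 = 4
p=3,m=1: even sum, total = 4+3 = 7
p=3,m=2: odd sum, total = 7-2 = 5
p=3,m=3: even sum, total = 5+9 = 14
p=4,m=1: odd sum, total = 14-1 = 13
p=4,m=2: even sum, total = 13+8 = 21
p=4,m=3: odd sum, total = 21-3 = 18
p=4,m=4: even sum, total = 18+16 = 34
p=5,m=1: even sum, total = 34+5 = 39
p=5,m=2: odd sum, total = 39-2 = 37
p=5,m=3: even sum, total = 37+15 = 52
p=5,m=4: odd sum, total = 52-4 = 48
p=5,m=5: even sum, total = 48+25 = 73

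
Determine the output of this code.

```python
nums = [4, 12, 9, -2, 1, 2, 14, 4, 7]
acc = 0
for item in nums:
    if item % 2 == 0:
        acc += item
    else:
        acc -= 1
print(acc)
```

31

item=4: even, acc = 0+4 = 4
item=12: even, acc = 4+12 = 16
item=9: not even, acc = 16-1 = 15
item=-2: even, acc = 15+(-2) = 13
item=1: not even, acc = 13-1 = 12
item=2: even, acc = 12+2 = 14
item=14: even, acc = 14+14 = 28
item=4: even, acc = 28+4 = 32
item=7: not even, acc = 32-1 = 31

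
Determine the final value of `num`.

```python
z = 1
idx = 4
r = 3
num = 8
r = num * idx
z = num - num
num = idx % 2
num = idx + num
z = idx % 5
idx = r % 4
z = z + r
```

4

r = 8*4 = 32
z = 8-8 = 0
num = 4%2 = 0
num = 4+0 = 4
z = 4%5 = 4
idx = 32%4 = 0
z = 4+32 = 36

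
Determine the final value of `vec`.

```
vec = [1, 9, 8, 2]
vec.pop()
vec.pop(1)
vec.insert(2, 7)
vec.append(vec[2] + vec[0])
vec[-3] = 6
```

pop() removes 2 → [1, 9, 8]
pop(1) removes 9 → [1, 8]
insert 7 at 2 → [1, 8, 7]
append vec[2]+vec[0] = 7+1 = 8 → [1, 8, 7, 8]
vec[-3] = 6 → [1, 6, 7, 8]

[1, 6, 7, 8]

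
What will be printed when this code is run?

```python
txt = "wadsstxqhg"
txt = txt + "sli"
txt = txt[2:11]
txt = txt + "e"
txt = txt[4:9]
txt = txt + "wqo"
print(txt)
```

+ 'sli' → 'wadsstxqhgsli'
slice [2:11] → 'dsstxqhgs'
+ 'e' → 'dsstxqhgse'
slice [4:9] → 'xqhgs'
+ 'wqo' → 'xqhgswqo'

xqhgswqo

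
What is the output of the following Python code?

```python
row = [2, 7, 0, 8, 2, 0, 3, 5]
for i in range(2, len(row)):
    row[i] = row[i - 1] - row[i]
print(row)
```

i=2: row[2] = 7-0 = 7 → [2, 7, 7, 8, 2, 0, 3, 5]
i=3: row[3] = 7-8 = -1 → [2, 7, 7, -1, 2, 0, 3, 5]
i=4: row[4] = (-1)-2 = -3 → [2, 7, 7, -1, -3, 0, 3, 5]
i=5: row[5] = (-3)-0 = -3 → [2, 7, 7, -1, -3, -3, 3, 5]
i=6: row[6] = (-3)-3 = -6 → [2, 7, 7, -1, -3, -3, -6, 5]
i=7: row[7] = (-6)-5 = -11 → [2, 7, 7, -1, -3, -3, -6, -11]

[2, 7, 7, -1, -3, -3, -6, -11]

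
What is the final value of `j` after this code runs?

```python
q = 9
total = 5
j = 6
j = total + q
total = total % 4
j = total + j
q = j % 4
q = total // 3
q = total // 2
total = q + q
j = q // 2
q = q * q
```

j = 5+9 = 14
total = 5%4 = 1
j = 1+14 = 15
q = 15%4 = 3
q = 1//3 = 0
q = 1//2 = 0
total = 0+0 = 0
j = 0//2 = 0
q = 0*0 = 0

0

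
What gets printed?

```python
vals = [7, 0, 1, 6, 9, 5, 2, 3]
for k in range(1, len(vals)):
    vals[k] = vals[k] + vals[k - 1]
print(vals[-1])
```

33

k=1: vals[1] = 0+7 = 7 → [7, 7, 1, 6, 9, 5, 2, 3]
k=2: vals[2] = 1+7 = 8 → [7, 7, 8, 6, 9, 5, 2, 3]
k=3: vals[3] = 6+8 = 14 → [7, 7, 8, 14, 9, 5, 2, 3]
k=4: vals[4] = 9+14 = 23 → [7, 7, 8, 14, 23, 5, 2, 3]
k=5: vals[5] = 5+23 = 28 → [7, 7, 8, 14, 23, 28, 2, 3]
k=6: vals[6] = 2+28 = 30 → [7, 7, 8, 14, 23, 28, 30, 3]
k=7: vals[7] = 3+30 = 33 → [7, 7, 8, 14, 23, 28, 30, 33]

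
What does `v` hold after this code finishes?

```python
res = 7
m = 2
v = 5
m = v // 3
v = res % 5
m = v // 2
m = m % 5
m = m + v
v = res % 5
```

m = 5//3 = 1
v = 7%5 = 2
m = 2//2 = 1
m = 1%5 = 1
m = 1+2 = 3
v = 7%5 = 2

2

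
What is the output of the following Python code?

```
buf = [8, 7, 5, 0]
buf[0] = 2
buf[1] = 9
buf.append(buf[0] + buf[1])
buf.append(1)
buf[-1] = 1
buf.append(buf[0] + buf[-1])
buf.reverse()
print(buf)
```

[3, 1, 11, 0, 5, 9, 2]

buf[0] = 2 → [2, 7, 5, 0]
buf[1] = 9 → [2, 9, 5, 0]
append buf[0]+buf[1] = 2+9 = 11 → [2, 9, 5, 0, 11]
append 1 → [2, 9, 5, 0, 11, 1]
buf[-1] = 1 → [2, 9, 5, 0, 11, 1]
append buf[0]+buf[-1] = 2+1 = 3 → [2, 9, 5, 0, 11, 1, 3]
reverse → [3, 1, 11, 0, 5, 9, 2]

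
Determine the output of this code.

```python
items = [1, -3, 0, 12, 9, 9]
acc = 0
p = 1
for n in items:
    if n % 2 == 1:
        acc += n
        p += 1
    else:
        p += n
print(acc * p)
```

272

n=1: odd, acc = 0+1 = 1; p=2
n=-3: odd, acc = 1+(-3) = -2; p=3
n=0: not odd; p=3
n=12: not odd; p=15
n=9: odd, acc = (-2)+9 = 7; p=16
n=9: odd, acc = 7+9 = 16; p=17
acc*p = 16*17 = 272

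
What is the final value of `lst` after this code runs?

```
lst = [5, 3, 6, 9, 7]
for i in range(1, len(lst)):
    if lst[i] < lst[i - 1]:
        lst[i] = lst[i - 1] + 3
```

i=1: 3<5, lst[1] = 5+3 = 8 → [5, 8, 6, 9, 7]
i=2: 6<8, lst[2] = 8+3 = 11 → [5, 8, 11, 9, 7]
i=3: 9<11, lst[3] = 11+3 = 14 → [5, 8, 11, 14, 7]
i=4: 7<14, lst[4] = 14+3 = 17 → [5, 8, 11, 14, 17]

[5, 8, 11, 14, 17]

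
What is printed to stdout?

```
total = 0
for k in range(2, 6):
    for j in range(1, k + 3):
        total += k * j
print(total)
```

k=2,j=1: total = 0+2 = 2
k=2,j=2: total = 2+4 = 6
k=2,j=3: total = 6+6 = 12
k=2,j=4: total = 12+8 = 20
k=3,j=1: total = 20+3 = 23
k=3,j=2: total = 23+6 = 29
k=3,j=3: total = 29+9 = 38
k=3,j=4: total = 38+12 = 50
k=3,j=5: total = 50+15 = 65
k=4,j=1: total = 65+4 = 69
k=4,j=2: total = 69+8 = 77
k=4,j=3: total = 77+12 = 89
k=4,j=4: total = 89+16 = 105
k=4,j=5: total = 105+20 = 125
k=4,j=6: total = 125+24 = 149
k=5,j=1: total = 149+5 = 154
k=5,j=2: total = 154+10 = 164
k=5,j=3: total = 164+15 = 179
k=5,j=4: total = 179+20 = 199
k=5,j=5: total = 199+25 = 224
k=5,j=6: total = 224+30 = 254
k=5,j=7: total = 254+35 = 289

289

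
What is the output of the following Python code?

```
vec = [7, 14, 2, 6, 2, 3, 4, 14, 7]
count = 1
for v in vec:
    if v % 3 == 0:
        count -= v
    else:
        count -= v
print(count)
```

-58

v=7: not %3==0, count = 1-7 = -6
v=14: not %3==0, count = (-6)-14 = -20
v=2: not %3==0, count = (-20)-2 = -22
v=6: %3==0, count = (-22)-6 = -28
v=2: not %3==0, count = (-28)-2 = -30
v=3: %3==0, count = (-30)-3 = -33
v=4: not %3==0, count = (-33)-4 = -37
v=14: not %3==0, count = (-37)-14 = -51
v=7: not %3==0, count = (-51)-7 = -58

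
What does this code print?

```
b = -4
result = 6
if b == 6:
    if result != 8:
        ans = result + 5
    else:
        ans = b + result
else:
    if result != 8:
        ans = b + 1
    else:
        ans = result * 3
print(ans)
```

b=-4, result=6
b == 6 is False; result != 8 is True
→ ans = b + 1 = -3

-3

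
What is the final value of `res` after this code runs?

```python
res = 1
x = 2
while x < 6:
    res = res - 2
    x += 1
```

-7

x=2: res = 1-2 = -1
x=3: res = (-1)-2 = -3
x=4: res = (-3)-2 = -5
x=5: res = (-5)-2 = -7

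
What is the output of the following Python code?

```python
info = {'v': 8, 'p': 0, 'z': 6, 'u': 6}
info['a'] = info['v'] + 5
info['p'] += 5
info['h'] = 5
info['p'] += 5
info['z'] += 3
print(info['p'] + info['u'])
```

16

info['a'] = info['v']+5 = 13 → {'v': 8, 'p': 0, 'z': 6, 'u': 6, 'a': 13}
info['p'] = 0+5 = 5 → {'v': 8, 'p': 5, 'z': 6, 'u': 6, 'a': 13}
info['h'] = 5 → {'v': 8, 'p': 5, 'z': 6, 'u': 6, 'a': 13, 'h': 5}
info['p'] = 5+5 = 10 → {'v': 8, 'p': 10, 'z': 6, 'u': 6, 'a': 13, 'h': 5}
info['z'] = 6+3 = 9 → {'v': 8, 'p': 10, 'z': 9, 'u': 6, 'a': 13, 'h': 5}
info['p']+info['u'] = 10+6 = 16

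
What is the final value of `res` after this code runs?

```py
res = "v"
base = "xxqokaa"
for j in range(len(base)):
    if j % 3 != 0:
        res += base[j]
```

j=0: skip
j=1: add 'x' → 'vx'
j=2: add 'q' → 'vxq'
j=3: skip
j=4: add 'k' → 'vxqk'
j=5: add 'a' → 'vxqka'
j=6: skip

'vxqka'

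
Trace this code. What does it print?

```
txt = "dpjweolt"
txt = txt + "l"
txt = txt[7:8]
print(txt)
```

+ 'l' → 'dpjweoltl'
slice [7:8] → 't'

t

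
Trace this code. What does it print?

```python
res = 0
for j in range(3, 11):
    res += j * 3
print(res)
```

j=3: res = 0+3*3 = 9
j=4: res = 9+4*3 = 21
j=5: res = 21+5*3 = 36
j=6: res = 36+6*3 = 54
j=7: res = 54+7*3 = 75
j=8: res = 75+8*3 = 99
j=9: res = 99+9*3 = 126
j=10: res = 126+10*3 = 156

156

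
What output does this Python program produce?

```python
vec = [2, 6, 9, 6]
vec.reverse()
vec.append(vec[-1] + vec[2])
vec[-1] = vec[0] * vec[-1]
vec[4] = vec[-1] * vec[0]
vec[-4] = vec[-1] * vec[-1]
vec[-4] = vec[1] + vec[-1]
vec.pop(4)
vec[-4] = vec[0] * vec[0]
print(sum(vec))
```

reverse → [6, 9, 6, 2]
append vec[-1]+vec[2] = 2+6 = 8 → [6, 9, 6, 2, 8]
vec[-1] = vec[0]*vec[-1] = 6*8 = 48 → [6, 9, 6, 2, 48]
vec[4] = vec[-1]*vec[0] = 48*6 = 288 → [6, 9, 6, 2, 288]
vec[-4] = vec[-1]*vec[-1] = 288*288 = 82944 → [6, 82944, 6, 2, 288]
vec[-4] = vec[1]+vec[-1] = 82944+288 = 83232 → [6, 83232, 6, 2, 288]
pop(4) removes 288 → [6, 83232, 6, 2]
vec[-4] = vec[0]*vec[0] = 6*6 = 36 → [36, 83232, 6, 2]
sum = 83276

83276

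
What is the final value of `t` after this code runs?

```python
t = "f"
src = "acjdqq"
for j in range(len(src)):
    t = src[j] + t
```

j=0: prepend 'a' → 'af'
j=1: prepend 'c' → 'caf'
j=2: prepend 'j' → 'jcaf'
j=3: prepend 'd' → 'djcaf'
j=4: prepend 'q' → 'qdjcaf'
j=5: prepend 'q' → 'qqdjcaf'

'qqdjcaf'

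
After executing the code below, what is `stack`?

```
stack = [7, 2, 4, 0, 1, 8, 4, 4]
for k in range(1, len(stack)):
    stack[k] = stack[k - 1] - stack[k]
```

k=1: stack[1] = 7-2 = 5 → [7, 5, 4, 0, 1, 8, 4, 4]
k=2: stack[2] = 5-4 = 1 → [7, 5, 1, 0, 1, 8, 4, 4]
k=3: stack[3] = 1-0 = 1 → [7, 5, 1, 1, 1, 8, 4, 4]
k=4: stack[4] = 1-1 = 0 → [7, 5, 1, 1, 0, 8, 4, 4]
k=5: stack[5] = 0-8 = -8 → [7, 5, 1, 1, 0, -8, 4, 4]
k=6: stack[6] = (-8)-4 = -12 → [7, 5, 1, 1, 0, -8, -12, 4]
k=7: stack[7] = (-12)-4 = -16 → [7, 5, 1, 1, 0, -8, -12, -16]

[7, 5, 1, 1, 0, -8, -12, -16]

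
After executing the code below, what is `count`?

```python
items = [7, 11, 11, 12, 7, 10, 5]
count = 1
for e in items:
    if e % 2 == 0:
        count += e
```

e=7: not even
e=11: not even
e=11: not even
e=12: even, count = 1+12 = 13
e=7: not even
e=10: even, count = 13+10 = 23
e=5: not even

23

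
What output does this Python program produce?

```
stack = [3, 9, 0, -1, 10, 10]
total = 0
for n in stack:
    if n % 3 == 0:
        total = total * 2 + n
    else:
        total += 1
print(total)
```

n=3: %3==0, total = 0*2+3 = 3
n=9: %3==0, total = 3*2+9 = 15
n=0: %3==0, total = 15*2+0 = 30
n=-1: not %3==0, total = 30+1 = 31
n=10: not %3==0, total = 31+1 = 32
n=10: not %3==0, total = 32+1 = 33

33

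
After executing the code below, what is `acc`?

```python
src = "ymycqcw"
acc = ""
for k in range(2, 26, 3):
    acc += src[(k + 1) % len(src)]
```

'cwycmqyc'

k=2: add src[3]='c' → 'c'
k=5: add src[6]='w' → 'cw'
k=8: add src[2]='y' → 'cwy'
k=11: add src[5]='c' → 'cwyc'
k=14: add src[1]='m' → 'cwycm'
k=17: add src[4]='q' → 'cwycmq'
k=20: add src[0]='y' → 'cwycmqy'
k=23: add src[3]='c' → 'cwycmqyc'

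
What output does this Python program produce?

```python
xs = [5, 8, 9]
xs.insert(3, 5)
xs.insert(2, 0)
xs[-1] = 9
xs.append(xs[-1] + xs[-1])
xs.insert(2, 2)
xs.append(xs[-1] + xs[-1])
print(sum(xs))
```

insert 5 at 3 → [5, 8, 9, 5]
insert 0 at 2 → [5, 8, 0, 9, 5]
xs[-1] = 9 → [5, 8, 0, 9, 9]
append xs[-1]+xs[-1] = 9+9 = 18 → [5, 8, 0, 9, 9, 18]
insert 2 at 2 → [5, 8, 2, 0, 9, 9, 18]
append xs[-1]+xs[-1] = 18+18 = 36 → [5, 8, 2, 0, 9, 9, 18, 36]
sum = 87

87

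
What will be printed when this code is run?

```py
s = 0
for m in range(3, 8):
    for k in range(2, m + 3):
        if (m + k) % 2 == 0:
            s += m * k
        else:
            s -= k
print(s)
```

m=3,k=2: odd sum, s = 0-2 = -2
m=3,k=3: even sum, s = (-2)+9 = 7
m=3,k=4: odd sum, s = 7-4 = 3
m=3,k=5: even sum, s = 3+15 = 18
m=4,k=2: even sum, s = 18+8 = 26
m=4,k=3: odd sum, s = 26-3 = 23
m=4,k=4: even sum, s = 23+16 = 39
m=4,k=5: odd sum, s = 39-5 = 34
m=4,k=6: even sum, s = 34+24 = 58
m=5,k=2: odd sum, s = 58-2 = 56
m=5,k=3: even sum, s = 56+15 = 71
m=5,k=4: odd sum, s = 71-4 = 67
m=5,k=5: even sum, s = 67+25 = 92
m=5,k=6: odd sum, s = 92-6 = 86
m=5,k=7: even sum, s = 86+35 = 121
m=6,k=2: even sum, s = 121+12 = 133
m=6,k=3: odd sum, s = 133-3 = 130
m=6,k=4: even sum, s = 130+24 = 154
m=6,k=5: odd sum, s = 154-5 = 149
m=6,k=6: even sum, s = 149+36 = 185
m=6,k=7: odd sum, s = 185-7 = 178
m=6,k=8: even sum, s = 178+48 = 226
m=7,k=2: odd sum, s = 226-2 = 224
m=7,k=3: even sum, s = 224+21 = 245
m=7,k=4: odd sum, s = 245-4 = 241
m=7,k=5: even sum, s = 241+35 = 276
m=7,k=6: odd sum, s = 276-6 = 270
m=7,k=7: even sum, s = 270+49 = 319
m=7,k=8: odd sum, s = 319-8 = 311
m=7,k=9: even sum, s = 311+63 = 374

374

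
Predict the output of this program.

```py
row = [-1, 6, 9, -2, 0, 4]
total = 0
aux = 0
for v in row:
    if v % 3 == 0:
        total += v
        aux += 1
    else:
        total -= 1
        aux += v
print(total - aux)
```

v=-1: not %3==0, total = 0-1 = -1; aux=-1
v=6: %3==0, total = (-1)+6 = 5; aux=0
v=9: %3==0, total = 5+9 = 14; aux=1
v=-2: not %3==0, total = 14-1 = 13; aux=-1
v=0: %3==0, total = 13+0 = 13; aux=0
v=4: not %3==0, total = 13-1 = 12; aux=4
total-aux = 12-4 = 8

8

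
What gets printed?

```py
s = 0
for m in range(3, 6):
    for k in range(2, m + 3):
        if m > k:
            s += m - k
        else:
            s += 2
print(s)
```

m=3,k=2: 3>2, s = 0+1 = 1
m=3,k=3: not 3>3, s = 1+2 = 3
m=3,k=4: not 3>4, s = 3+2 = 5
m=3,k=5: not 3>5, s = 5+2 = 7
m=4,k=2: 4>2, s = 7+2 = 9
m=4,k=3: 4>3, s = 9+1 = 10
m=4,k=4: not 4>4, s = 10+2 = 12
m=4,k=5: not 4>5, s = 12+2 = 14
m=4,k=6: not 4>6, s = 14+2 = 16
m=5,k=2: 5>2, s = 16+3 = 19
m=5,k=3: 5>3, s = 19+2 = 21
m=5,k=4: 5>4, s = 21+1 = 22
m=5,k=5: not 5>5, s = 22+2 = 24
m=5,k=6: not 5>6, s = 24+2 = 26
m=5,k=7: not 5>7, s = 26+2 = 28

28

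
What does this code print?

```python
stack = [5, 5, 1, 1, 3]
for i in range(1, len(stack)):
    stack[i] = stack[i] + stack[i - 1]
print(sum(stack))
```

53

i=1: stack[1] = 5+5 = 10 → [5, 10, 1, 1, 3]
i=2: stack[2] = 1+10 = 11 → [5, 10, 11, 1, 3]
i=3: stack[3] = 1+11 = 12 → [5, 10, 11, 12, 3]
i=4: stack[4] = 3+12 = 15 → [5, 10, 11, 12, 15]
sum = 53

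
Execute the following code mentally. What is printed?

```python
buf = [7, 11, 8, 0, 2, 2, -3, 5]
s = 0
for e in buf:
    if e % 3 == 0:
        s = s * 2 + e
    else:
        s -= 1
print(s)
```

e=7: not %3==0, s = 0-1 = -1
e=11: not %3==0, s = (-1)-1 = -2
e=8: not %3==0, s = (-2)-1 = -3
e=0: %3==0, s = (-3)*2+0 = -6
e=2: not %3==0, s = (-6)-1 = -7
e=2: not %3==0, s = (-7)-1 = -8
e=-3: %3==0, s = (-8)*2+(-3) = -19
e=5: not %3==0, s = (-19)-1 = -20

-20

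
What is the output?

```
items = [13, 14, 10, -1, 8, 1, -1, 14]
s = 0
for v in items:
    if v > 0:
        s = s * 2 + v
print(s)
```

768

v=13: >0, s = 0*2+13 = 13
v=14: >0, s = 13*2+14 = 40
v=10: >0, s = 40*2+10 = 90
v=-1: not >0
v=8: >0, s = 90*2+8 = 188
v=1: >0, s = 188*2+1 = 377
v=-1: not >0
v=14: >0, s = 377*2+14 = 768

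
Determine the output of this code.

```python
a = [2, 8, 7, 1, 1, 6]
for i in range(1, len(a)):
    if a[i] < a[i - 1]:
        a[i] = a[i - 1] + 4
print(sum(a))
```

82

i=1: 8>=2, unchanged → [2, 8, 7, 1, 1, 6]
i=2: 7<8, a[2] = 8+4 = 12 → [2, 8, 12, 1, 1, 6]
i=3: 1<12, a[3] = 12+4 = 16 → [2, 8, 12, 16, 1, 6]
i=4: 1<16, a[4] = 16+4 = 20 → [2, 8, 12, 16, 20, 6]
i=5: 6<20, a[5] = 20+4 = 24 → [2, 8, 12, 16, 20, 24]
sum = 82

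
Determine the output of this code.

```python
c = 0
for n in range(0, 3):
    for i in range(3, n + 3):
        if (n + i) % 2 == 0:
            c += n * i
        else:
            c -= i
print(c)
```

n=1,i=3: even sum, c = 0+3 = 3
n=2,i=3: odd sum, c = 3-3 = 0
n=2,i=4: even sum, c = 0+8 = 8

8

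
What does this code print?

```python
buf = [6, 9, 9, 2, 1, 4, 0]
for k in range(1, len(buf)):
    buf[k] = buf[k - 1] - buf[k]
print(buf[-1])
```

-19

k=1: buf[1] = 6-9 = -3 → [6, -3, 9, 2, 1, 4, 0]
k=2: buf[2] = (-3)-9 = -12 → [6, -3, -12, 2, 1, 4, 0]
k=3: buf[3] = (-12)-2 = -14 → [6, -3, -12, -14, 1, 4, 0]
k=4: buf[4] = (-14)-1 = -15 → [6, -3, -12, -14, -15, 4, 0]
k=5: buf[5] = (-15)-4 = -19 → [6, -3, -12, -14, -15, -19, 0]
k=6: buf[6] = (-19)-0 = -19 → [6, -3, -12, -14, -15, -19, -19]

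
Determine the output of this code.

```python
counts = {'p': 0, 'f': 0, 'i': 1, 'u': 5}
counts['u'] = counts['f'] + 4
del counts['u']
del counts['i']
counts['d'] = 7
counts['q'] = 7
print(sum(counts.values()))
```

counts['u'] = counts['f']+4 = 4 → {'p': 0, 'f': 0, 'i': 1, 'u': 4}
del 'u' → {'p': 0, 'f': 0, 'i': 1}
del 'i' → {'p': 0, 'f': 0}
counts['d'] = 7 → {'p': 0, 'f': 0, 'd': 7}
counts['q'] = 7 → {'p': 0, 'f': 0, 'd': 7, 'q': 7}
sum of values = 14

14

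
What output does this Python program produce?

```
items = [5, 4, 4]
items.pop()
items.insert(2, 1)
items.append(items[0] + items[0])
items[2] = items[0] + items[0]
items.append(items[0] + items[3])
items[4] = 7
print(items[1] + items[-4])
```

8

pop() removes 4 → [5, 4]
insert 1 at 2 → [5, 4, 1]
append items[0]+items[0] = 5+5 = 10 → [5, 4, 1, 10]
items[2] = items[0]+items[0] = 5+5 = 10 → [5, 4, 10, 10]
append items[0]+items[3] = 5+10 = 15 → [5, 4, 10, 10, 15]
items[4] = 7 → [5, 4, 10, 10, 7]
items[1]+items[-4] = 4+4 = 8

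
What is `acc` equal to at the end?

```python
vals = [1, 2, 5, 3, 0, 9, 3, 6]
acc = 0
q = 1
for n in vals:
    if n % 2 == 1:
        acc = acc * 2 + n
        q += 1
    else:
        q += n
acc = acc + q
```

103

n=1: odd, acc = 0*2+1 = 1; q=2
n=2: not odd; q=4
n=5: odd, acc = 1*2+5 = 7; q=5
n=3: odd, acc = 7*2+3 = 17; q=6
n=0: not odd; q=6
n=9: odd, acc = 17*2+9 = 43; q=7
n=3: odd, acc = 43*2+3 = 89; q=8
n=6: not odd; q=14
acc+q = 89+14 = 103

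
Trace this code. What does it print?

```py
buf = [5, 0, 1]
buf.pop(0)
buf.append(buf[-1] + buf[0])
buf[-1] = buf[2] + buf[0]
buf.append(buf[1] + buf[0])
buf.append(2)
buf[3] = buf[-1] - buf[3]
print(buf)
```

[0, 1, 1, 1, 2]

pop(0) removes 5 → [0, 1]
append buf[-1]+buf[0] = 1+0 = 1 → [0, 1, 1]
buf[-1] = buf[2]+buf[0] = 1+0 = 1 → [0, 1, 1]
append buf[1]+buf[0] = 1+0 = 1 → [0, 1, 1, 1]
append 2 → [0, 1, 1, 1, 2]
buf[3] = buf[-1]-buf[3] = 2-1 = 1 → [0, 1, 1, 1, 2]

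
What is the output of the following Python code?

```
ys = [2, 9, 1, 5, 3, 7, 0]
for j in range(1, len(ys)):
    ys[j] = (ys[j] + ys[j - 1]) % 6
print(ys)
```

[2, 5, 0, 5, 2, 3, 3]

j=1: ys[1] = (9+2)%6 = 5 → [2, 5, 1, 5, 3, 7, 0]
j=2: ys[2] = (1+5)%6 = 0 → [2, 5, 0, 5, 3, 7, 0]
j=3: ys[3] = (5+0)%6 = 5 → [2, 5, 0, 5, 3, 7, 0]
j=4: ys[4] = (3+5)%6 = 2 → [2, 5, 0, 5, 2, 7, 0]
j=5: ys[5] = (7+2)%6 = 3 → [2, 5, 0, 5, 2, 3, 0]
j=6: ys[6] = (0+3)%6 = 3 → [2, 5, 0, 5, 2, 3, 3]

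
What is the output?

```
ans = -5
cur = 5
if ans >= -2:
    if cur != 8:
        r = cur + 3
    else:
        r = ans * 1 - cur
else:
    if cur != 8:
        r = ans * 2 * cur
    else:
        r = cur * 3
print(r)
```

-50

ans=-5, cur=5
ans >= -2 is False; cur != 8 is True
→ r = ans * 2 * cur = -50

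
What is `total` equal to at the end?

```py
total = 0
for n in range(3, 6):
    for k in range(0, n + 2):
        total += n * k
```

195

n=3,k=0: total = 0+0 = 0
n=3,k=1: total = 0+3 = 3
n=3,k=2: total = 3+6 = 9
n=3,k=3: total = 9+9 = 18
n=3,k=4: total = 18+12 = 30
n=4,k=0: total = 30+0 = 30
n=4,k=1: total = 30+4 = 34
n=4,k=2: total = 34+8 = 42
n=4,k=3: total = 42+12 = 54
n=4,k=4: total = 54+16 = 70
n=4,k=5: total = 70+20 = 90
n=5,k=0: total = 90+0 = 90
n=5,k=1: total = 90+5 = 95
n=5,k=2: total = 95+10 = 105
n=5,k=3: total = 105+15 = 120
n=5,k=4: total = 120+20 = 140
n=5,k=5: total = 140+25 = 165
n=5,k=6: total = 165+30 = 195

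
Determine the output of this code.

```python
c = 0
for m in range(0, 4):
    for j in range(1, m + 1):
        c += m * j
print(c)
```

25

m=1,j=1: c = 0+1 = 1
m=2,j=1: c = 1+2 = 3
m=2,j=2: c = 3+4 = 7
m=3,j=1: c = 7+3 = 10
m=3,j=2: c = 10+6 = 16
m=3,j=3: c = 16+9 = 25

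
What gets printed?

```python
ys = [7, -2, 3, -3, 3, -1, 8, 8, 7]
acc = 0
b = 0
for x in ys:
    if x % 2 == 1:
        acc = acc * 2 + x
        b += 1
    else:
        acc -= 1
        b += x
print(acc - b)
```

209

x=7: odd, acc = 0*2+7 = 7; b=1
x=-2: not odd, acc = 7-1 = 6; b=-1
x=3: odd, acc = 6*2+3 = 15; b=0
x=-3: odd, acc = 15*2+(-3) = 27; b=1
x=3: odd, acc = 27*2+3 = 57; b=2
x=-1: odd, acc = 57*2+(-1) = 113; b=3
x=8: not odd, acc = 113-1 = 112; b=11
x=8: not odd, acc = 112-1 = 111; b=19
x=7: odd, acc = 111*2+7 = 229; b=20
acc-b = 229-20 = 209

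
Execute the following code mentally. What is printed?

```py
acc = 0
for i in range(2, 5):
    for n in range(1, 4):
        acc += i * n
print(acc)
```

i=2,n=1: acc = 0+2 = 2
i=2,n=2: acc = 2+4 = 6
i=2,n=3: acc = 6+6 = 12
i=3,n=1: acc = 12+3 = 15
i=3,n=2: acc = 15+6 = 21
i=3,n=3: acc = 21+9 = 30
i=4,n=1: acc = 30+4 = 34
i=4,n=2: acc = 34+8 = 42
i=4,n=3: acc = 42+12 = 54

54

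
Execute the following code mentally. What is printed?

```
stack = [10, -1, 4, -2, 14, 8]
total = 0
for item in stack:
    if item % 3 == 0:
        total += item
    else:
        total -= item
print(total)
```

item=10: not %3==0, total = 0-10 = -10
item=-1: not %3==0, total = (-10)-(-1) = -9
item=4: not %3==0, total = (-9)-4 = -13
item=-2: not %3==0, total = (-13)-(-2) = -11
item=14: not %3==0, total = (-11)-14 = -25
item=8: not %3==0, total = (-25)-8 = -33

-33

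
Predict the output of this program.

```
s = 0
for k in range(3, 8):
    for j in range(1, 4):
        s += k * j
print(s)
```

k=3,j=1: s = 0+3 = 3
k=3,j=2: s = 3+6 = 9
k=3,j=3: s = 9+9 = 18
k=4,j=1: s = 18+4 = 22
k=4,j=2: s = 22+8 = 30
k=4,j=3: s = 30+12 = 42
k=5,j=1: s = 42+5 = 47
k=5,j=2: s = 47+10 = 57
k=5,j=3: s = 57+15 = 72
k=6,j=1: s = 72+6 = 78
k=6,j=2: s = 78+12 = 90
k=6,j=3: s = 90+18 = 108
k=7,j=1: s = 108+7 = 115
k=7,j=2: s = 115+14 = 129
k=7,j=3: s = 129+21 = 150

150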